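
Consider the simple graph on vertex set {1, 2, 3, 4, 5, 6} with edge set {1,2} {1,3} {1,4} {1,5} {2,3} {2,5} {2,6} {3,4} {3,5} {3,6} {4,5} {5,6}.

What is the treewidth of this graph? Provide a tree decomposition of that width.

Treewidth 3.
Bags: B1 = {1, 2, 3, 5}  B2 = {1, 3, 4, 5}  B3 = {2, 3, 5, 6}
Tree: B1–B2, B1–B3

The largest bag has 4 vertices, giving width 3; this decomposition certifies tw(G) ≤ 3. Conversely, {1, 2, 3, 5} is a clique of size 4, and the vertices of any clique must share a bag in every tree decomposition; so some bag has ≥ 4 vertices and tw(G) ≥ 3. Hence tw(G) = 3 exactly.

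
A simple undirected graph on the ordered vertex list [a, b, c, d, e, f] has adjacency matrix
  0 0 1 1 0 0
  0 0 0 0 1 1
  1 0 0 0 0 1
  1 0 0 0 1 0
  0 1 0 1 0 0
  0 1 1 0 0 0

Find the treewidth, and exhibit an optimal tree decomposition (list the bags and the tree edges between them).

The largest bag has 3 vertices, giving width 2; this decomposition certifies tw(G) ≤ 2. For the lower bound, G contains the cycle c–a–d–e–b–f–c, so G is not a forest; only forests have treewidth ≤ 1, hence tw(G) ≥ 2. Hence tw(G) = 2 exactly.

Treewidth 2.
One optimal decomposition is:
Bags: B1 = {a, c, d}  B2 = {c, d, e}  B3 = {b, c, e}  B4 = {b, c, f}
Tree: B1–B2, B2–B3, B3–B4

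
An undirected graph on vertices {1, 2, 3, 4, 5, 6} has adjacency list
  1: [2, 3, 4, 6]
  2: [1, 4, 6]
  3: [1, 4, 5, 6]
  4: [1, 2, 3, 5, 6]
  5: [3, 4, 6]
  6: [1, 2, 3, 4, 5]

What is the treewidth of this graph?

3

A width-3 tree decomposition is:
Bags: B1 = {1, 2, 4, 6}  B2 = {1, 3, 4, 6}  B3 = {3, 4, 5, 6}
Tree: B1–B2, B2–B3
Each bag holds 4 vertices, so the decomposition has width 3, which upper-bounds the treewidth. For the lower bound, the 4 vertices {1, 2, 4, 6} are pairwise adjacent, and any tree decomposition puts a clique entirely inside one bag — forcing width ≥ 3. Hence tw(G) = 3 exactly.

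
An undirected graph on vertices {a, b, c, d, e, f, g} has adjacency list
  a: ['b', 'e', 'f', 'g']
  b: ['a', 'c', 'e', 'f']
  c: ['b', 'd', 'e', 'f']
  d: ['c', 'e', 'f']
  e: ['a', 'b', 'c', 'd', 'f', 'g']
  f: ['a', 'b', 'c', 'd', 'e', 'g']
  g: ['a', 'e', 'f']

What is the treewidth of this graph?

3

A width-3 tree decomposition is:
Bags: B1 = {a, b, e, f}  B2 = {b, c, e, f}  B3 = {c, d, e, f}  B4 = {a, e, f, g}
Tree: B1–B2, B2–B3, B1–B4
Every bag has size at most 4, so the width is 4 − 1 = 3 and tw(G) ≤ 3. Conversely, {c, d, e, f} is a clique of size 4, and the vertices of any clique must share a bag in every tree decomposition; so some bag has ≥ 4 vertices and tw(G) ≥ 3. Hence tw(G) = 3 exactly.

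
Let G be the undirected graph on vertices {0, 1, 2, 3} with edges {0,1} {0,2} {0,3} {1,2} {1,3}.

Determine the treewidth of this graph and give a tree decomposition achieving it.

Each bag holds 3 vertices, so the decomposition has width 2, which upper-bounds the treewidth. For the lower bound, the 3 vertices {0, 1, 2} are pairwise adjacent, and any tree decomposition puts a clique entirely inside one bag — forcing width ≥ 2. The upper and lower bounds meet at 2, so that is the treewidth.

Treewidth 2.
Bags: B1 = {0, 1, 2}  B2 = {0, 1, 3}
Tree: B1–B2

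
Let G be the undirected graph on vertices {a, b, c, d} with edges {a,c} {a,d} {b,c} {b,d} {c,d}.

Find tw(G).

2

A width-2 tree decomposition is:
Bags: B1 = {a, c, d}  B2 = {b, c, d}
Tree: B1–B2
Every bag has size at most 3, so the width is 3 − 1 = 2 and tw(G) ≤ 2. On the other hand G contains the 3-clique {a, c, d}. A clique must lie in a single bag of any decomposition, so no decomposition can have width below 2. Hence tw(G) = 2 exactly.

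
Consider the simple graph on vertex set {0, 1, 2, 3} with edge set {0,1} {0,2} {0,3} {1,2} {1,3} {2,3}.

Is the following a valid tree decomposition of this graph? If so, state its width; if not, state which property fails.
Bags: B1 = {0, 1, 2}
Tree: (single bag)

A tree decomposition must satisfy three properties: every vertex lies in some bag; for every edge, both endpoints lie together in some bag; and for every vertex, the bags containing it form a connected subtree. Here vertex 3 appears in no bag, so the decomposition is invalid.

No — vertex 3 appears in no bag.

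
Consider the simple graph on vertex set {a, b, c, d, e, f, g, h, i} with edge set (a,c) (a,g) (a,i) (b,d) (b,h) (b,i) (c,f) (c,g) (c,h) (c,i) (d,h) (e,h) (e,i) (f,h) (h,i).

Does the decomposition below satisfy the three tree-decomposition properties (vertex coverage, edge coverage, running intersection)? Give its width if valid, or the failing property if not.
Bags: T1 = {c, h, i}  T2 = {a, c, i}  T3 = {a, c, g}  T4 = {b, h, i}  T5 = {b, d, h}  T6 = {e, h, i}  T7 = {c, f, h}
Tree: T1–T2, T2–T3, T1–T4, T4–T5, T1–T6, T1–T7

Every vertex of G appears in some bag (union = {a, b, c, d, e, f, g, h, i}); every edge is covered by a bag; and for each vertex v the set of bags containing v is connected in the bag tree. The decomposition is therefore valid. The largest bag has 3 vertices, so the width is 2.

Yes; width 2.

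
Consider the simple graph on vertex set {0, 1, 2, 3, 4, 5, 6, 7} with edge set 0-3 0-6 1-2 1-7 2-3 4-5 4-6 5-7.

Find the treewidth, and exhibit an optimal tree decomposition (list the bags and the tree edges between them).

Treewidth 2.
One optimal decomposition is:
Bags: B1 = {4, 5, 7}  B2 = {1, 4, 7}  B3 = {1, 2, 4}  B4 = {2, 3, 4}  B5 = {0, 3, 4}  B6 = {0, 4, 6}
Tree: B1–B2, B2–B3, B3–B4, B4–B5, B5–B6

Each bag holds 3 vertices, so the decomposition has width 2, which upper-bounds the treewidth. The edges 4–5–7–1–2–3–0–6–4 form a cycle, so G is not a tree and its treewidth is at least 2. Therefore the treewidth is 2.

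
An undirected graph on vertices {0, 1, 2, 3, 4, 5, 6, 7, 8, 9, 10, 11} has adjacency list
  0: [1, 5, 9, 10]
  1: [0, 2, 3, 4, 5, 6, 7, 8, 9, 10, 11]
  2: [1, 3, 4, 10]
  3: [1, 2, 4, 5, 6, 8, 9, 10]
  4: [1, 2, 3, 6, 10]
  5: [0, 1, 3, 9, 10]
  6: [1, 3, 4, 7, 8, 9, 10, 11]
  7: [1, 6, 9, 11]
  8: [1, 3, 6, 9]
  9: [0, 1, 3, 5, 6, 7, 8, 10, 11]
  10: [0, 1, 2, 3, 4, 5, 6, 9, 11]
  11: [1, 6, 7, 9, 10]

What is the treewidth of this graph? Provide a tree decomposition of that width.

Every bag has size at most 5, so the width is 5 − 1 = 4 and tw(G) ≤ 4. On the other hand G contains the 5-clique {0, 1, 5, 9, 10}. A clique must lie in a single bag of any decomposition, so no decomposition can have width below 4. Combining the bounds, tw(G) = 4.

Treewidth 4.
One such decomposition:
Bags: B1 = {1, 3, 6, 8, 9}  B2 = {1, 3, 6, 9, 10}  B3 = {1, 6, 9, 10, 11}  B4 = {1, 6, 7, 9, 11}  B5 = {1, 3, 4, 6, 10}  B6 = {1, 3, 5, 9, 10}  B7 = {0, 1, 5, 9, 10}  B8 = {1, 2, 3, 4, 10}
Tree: B1–B2, B2–B3, B3–B4, B2–B5, B2–B6, B6–B7, B5–B8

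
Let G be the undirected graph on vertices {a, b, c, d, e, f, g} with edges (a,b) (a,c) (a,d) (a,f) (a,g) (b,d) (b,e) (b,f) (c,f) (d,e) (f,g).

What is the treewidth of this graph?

2

A width-2 tree decomposition is:
Bags: B1 = {a, f, g}  B2 = {a, b, f}  B3 = {a, c, f}  B4 = {a, b, d}  B5 = {b, d, e}
Tree: B1–B2, B2–B3, B2–B4, B4–B5
Each bag holds 3 vertices, so the decomposition has width 2, which upper-bounds the treewidth. For the lower bound, the 3 vertices {b, d, e} are pairwise adjacent, and any tree decomposition puts a clique entirely inside one bag — forcing width ≥ 2. Therefore the treewidth is 2.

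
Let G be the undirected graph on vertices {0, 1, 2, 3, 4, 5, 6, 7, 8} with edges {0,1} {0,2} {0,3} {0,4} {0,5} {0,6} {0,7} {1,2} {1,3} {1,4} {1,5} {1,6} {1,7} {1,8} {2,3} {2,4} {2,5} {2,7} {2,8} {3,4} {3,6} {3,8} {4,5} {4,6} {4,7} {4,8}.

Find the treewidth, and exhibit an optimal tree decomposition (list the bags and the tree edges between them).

Treewidth 4.
One optimal decomposition is:
Bags: B1 = {0, 1, 2, 4, 7}  B2 = {0, 1, 2, 3, 4}  B3 = {0, 1, 3, 4, 6}  B4 = {0, 1, 2, 4, 5}  B5 = {1, 2, 3, 4, 8}
Tree: B1–B2, B2–B3, B2–B4, B2–B5

The largest bag has 5 vertices, giving width 4; this decomposition certifies tw(G) ≤ 4. On the other hand G contains the 5-clique {0, 1, 2, 3, 4}. A clique must lie in a single bag of any decomposition, so no decomposition can have width below 4. Therefore the treewidth is 4.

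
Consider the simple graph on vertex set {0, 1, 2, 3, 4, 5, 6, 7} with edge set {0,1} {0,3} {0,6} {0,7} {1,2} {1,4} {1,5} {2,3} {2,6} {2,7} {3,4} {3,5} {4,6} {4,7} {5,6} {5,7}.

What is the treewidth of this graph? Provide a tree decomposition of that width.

Every bag has size at most 5, so the width is 5 − 1 = 4 and tw(G) ≤ 4. For the lower bound: the 5 vertex sets {0,1}, {3,4}, {5,7}, {2}, {6} are disjoint, each induces a connected subgraph, and every pair is joined by at least one edge of G. Contracting each set to a single vertex therefore yields K_{5} as a minor, and since treewidth is minor-monotone, tw(G) ≥ tw(K_{5}) = 4. Hence tw(G) = 4 exactly.

Treewidth 4.
One optimal decomposition is:
Bags: B1 = {0, 1, 2, 4, 5}  B2 = {0, 2, 3, 4, 5}  B3 = {0, 2, 4, 5, 7}  B4 = {0, 2, 4, 5, 6}
Tree: B1–B2, B2–B3, B3–B4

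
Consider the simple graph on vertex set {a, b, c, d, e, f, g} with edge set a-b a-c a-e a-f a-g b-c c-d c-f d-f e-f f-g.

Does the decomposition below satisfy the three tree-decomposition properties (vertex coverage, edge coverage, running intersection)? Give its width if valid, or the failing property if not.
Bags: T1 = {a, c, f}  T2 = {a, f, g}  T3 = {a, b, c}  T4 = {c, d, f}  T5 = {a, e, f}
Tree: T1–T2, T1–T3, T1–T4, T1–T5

Yes; width 2.

Vertex coverage: the bags together contain {a, b, c, d, e, f, g}, the full vertex set. Edge coverage: each edge of G has both endpoints in at least one bag. Running intersection: for every vertex, the bags containing it form a connected subtree. All three properties hold, so this is a valid tree decomposition of width max|bag| − 1 = 2, and hence tw(G) ≤ 2.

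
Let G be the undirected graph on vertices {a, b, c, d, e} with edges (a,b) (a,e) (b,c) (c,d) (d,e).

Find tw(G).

2

A width-2 tree decomposition is:
Bags: B1 = {c, d, e}  B2 = {a, c, e}  B3 = {a, b, c}
Tree: B1–B2, B2–B3
Each bag holds 3 vertices, so the decomposition has width 2, which upper-bounds the treewidth. The edges c–d–e–a–b–c form a cycle, so G is not a tree and its treewidth is at least 2. The upper and lower bounds meet at 2, so that is the treewidth.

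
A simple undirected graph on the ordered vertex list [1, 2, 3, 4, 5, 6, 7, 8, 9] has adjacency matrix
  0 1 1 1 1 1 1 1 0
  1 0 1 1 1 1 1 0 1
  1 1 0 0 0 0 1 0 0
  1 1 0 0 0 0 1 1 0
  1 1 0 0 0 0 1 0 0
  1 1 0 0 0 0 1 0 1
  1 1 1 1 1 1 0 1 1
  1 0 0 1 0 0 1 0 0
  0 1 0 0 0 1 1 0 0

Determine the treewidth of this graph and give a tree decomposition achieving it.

Treewidth 3.
One such decomposition:
Bags: B1 = {1, 2, 6, 7}  B2 = {1, 2, 3, 7}  B3 = {1, 2, 4, 7}  B4 = {1, 4, 7, 8}  B5 = {1, 2, 5, 7}  B6 = {2, 6, 7, 9}
Tree: B1–B2, B2–B3, B3–B4, B3–B5, B1–B6

Every bag has size at most 4, so the width is 4 − 1 = 3 and tw(G) ≤ 3. For the lower bound, the 4 vertices {1, 4, 7, 8} are pairwise adjacent, and any tree decomposition puts a clique entirely inside one bag — forcing width ≥ 3. Therefore the treewidth is 3.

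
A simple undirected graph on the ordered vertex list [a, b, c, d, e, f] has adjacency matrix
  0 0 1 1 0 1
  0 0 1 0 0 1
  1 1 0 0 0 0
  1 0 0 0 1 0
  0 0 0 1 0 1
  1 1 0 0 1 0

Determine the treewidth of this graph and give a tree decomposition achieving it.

The largest bag has 3 vertices, giving width 2; this decomposition certifies tw(G) ≤ 2. The edges c–b–f–a–c form a cycle, so G is not a tree and its treewidth is at least 2. Therefore the treewidth is 2.

Treewidth 2.
Bags: B1 = {a, b, c}  B2 = {a, b, f}  B3 = {a, d, f}  B4 = {d, e, f}
Tree: B1–B2, B2–B3, B3–B4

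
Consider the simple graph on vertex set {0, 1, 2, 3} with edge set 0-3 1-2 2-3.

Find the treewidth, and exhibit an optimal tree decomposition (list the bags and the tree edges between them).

The largest bag has 2 vertices, giving width 1; this decomposition certifies tw(G) ≤ 1. Any graph with an edge has treewidth ≥ 1, and G has the edge 0–3. The upper and lower bounds meet at 1, so that is the treewidth.

Treewidth 1.
One optimal decomposition is:
Bags: B1 = {0, 3}  B2 = {2, 3}  B3 = {1, 2}
Tree: B1–B2, B2–B3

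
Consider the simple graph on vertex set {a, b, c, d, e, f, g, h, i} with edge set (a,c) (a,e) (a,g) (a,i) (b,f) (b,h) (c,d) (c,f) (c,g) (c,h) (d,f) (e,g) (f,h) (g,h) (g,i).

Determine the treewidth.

2

A width-2 tree decomposition is:
Bags: B1 = {c, g, h}  B2 = {a, c, g}  B3 = {a, g, i}  B4 = {c, f, h}  B5 = {a, e, g}  B6 = {c, d, f}  B7 = {b, f, h}
Tree: B1–B2, B2–B3, B1–B4, B3–B5, B4–B6, B4–B7
Each bag holds 3 vertices, so the decomposition has width 2, which upper-bounds the treewidth. For the lower bound, the 3 vertices {c, d, f} are pairwise adjacent, and any tree decomposition puts a clique entirely inside one bag — forcing width ≥ 2. Combining the bounds, tw(G) = 2.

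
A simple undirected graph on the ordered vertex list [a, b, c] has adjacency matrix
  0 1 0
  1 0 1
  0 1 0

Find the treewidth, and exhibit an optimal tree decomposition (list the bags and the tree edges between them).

Treewidth 1.
One such decomposition:
Bags: B1 = {a, b}  B2 = {b, c}
Tree: B1–B2

The largest bag has 2 vertices, giving width 1; this decomposition certifies tw(G) ≤ 1. Any graph with an edge has treewidth ≥ 1, and G has the edge a–b. The upper and lower bounds meet at 1, so that is the treewidth.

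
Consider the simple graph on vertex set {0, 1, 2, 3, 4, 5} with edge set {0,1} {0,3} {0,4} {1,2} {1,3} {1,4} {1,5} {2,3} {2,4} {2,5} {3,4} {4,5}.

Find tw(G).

3

A width-3 tree decomposition is:
Bags: B1 = {1, 2, 3, 4}  B2 = {0, 1, 3, 4}  B3 = {1, 2, 4, 5}
Tree: B1–B2, B1–B3
The largest bag has 4 vertices, giving width 3; this decomposition certifies tw(G) ≤ 3. On the other hand G contains the 4-clique {0, 1, 3, 4}. A clique must lie in a single bag of any decomposition, so no decomposition can have width below 3. Hence tw(G) = 3 exactly.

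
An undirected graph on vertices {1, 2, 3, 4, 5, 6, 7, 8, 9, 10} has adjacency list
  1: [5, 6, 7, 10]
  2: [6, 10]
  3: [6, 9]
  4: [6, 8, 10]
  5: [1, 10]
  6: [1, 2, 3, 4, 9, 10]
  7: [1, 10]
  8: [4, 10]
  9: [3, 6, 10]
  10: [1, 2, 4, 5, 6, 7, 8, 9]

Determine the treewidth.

A width-2 tree decomposition is:
Bags: B1 = {1, 7, 10}  B2 = {1, 6, 10}  B3 = {4, 6, 10}  B4 = {2, 6, 10}  B5 = {6, 9, 10}  B6 = {1, 5, 10}  B7 = {3, 6, 9}  B8 = {4, 8, 10}
Tree: B1–B2, B2–B3, B2–B4, B3–B5, B1–B6, B5–B7, B3–B8
Each bag holds 3 vertices, so the decomposition has width 2, which upper-bounds the treewidth. For the lower bound, the 3 vertices {4, 8, 10} are pairwise adjacent, and any tree decomposition puts a clique entirely inside one bag — forcing width ≥ 2. Combining the bounds, tw(G) = 2.

2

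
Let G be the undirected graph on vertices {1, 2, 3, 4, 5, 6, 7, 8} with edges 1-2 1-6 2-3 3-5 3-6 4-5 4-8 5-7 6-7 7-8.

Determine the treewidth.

2

A width-2 tree decomposition is:
Bags: B1 = {4, 5, 8}  B2 = {5, 7, 8}  B3 = {3, 5, 7}  B4 = {3, 6, 7}  B5 = {2, 3, 6}  B6 = {1, 2, 6}
Tree: B1–B2, B2–B3, B3–B4, B4–B5, B5–B6
Each bag holds 3 vertices, so the decomposition has width 2, which upper-bounds the treewidth. The edges 4–8–7–5–4 form a cycle, so G is not a tree and its treewidth is at least 2. Combining the bounds, tw(G) = 2.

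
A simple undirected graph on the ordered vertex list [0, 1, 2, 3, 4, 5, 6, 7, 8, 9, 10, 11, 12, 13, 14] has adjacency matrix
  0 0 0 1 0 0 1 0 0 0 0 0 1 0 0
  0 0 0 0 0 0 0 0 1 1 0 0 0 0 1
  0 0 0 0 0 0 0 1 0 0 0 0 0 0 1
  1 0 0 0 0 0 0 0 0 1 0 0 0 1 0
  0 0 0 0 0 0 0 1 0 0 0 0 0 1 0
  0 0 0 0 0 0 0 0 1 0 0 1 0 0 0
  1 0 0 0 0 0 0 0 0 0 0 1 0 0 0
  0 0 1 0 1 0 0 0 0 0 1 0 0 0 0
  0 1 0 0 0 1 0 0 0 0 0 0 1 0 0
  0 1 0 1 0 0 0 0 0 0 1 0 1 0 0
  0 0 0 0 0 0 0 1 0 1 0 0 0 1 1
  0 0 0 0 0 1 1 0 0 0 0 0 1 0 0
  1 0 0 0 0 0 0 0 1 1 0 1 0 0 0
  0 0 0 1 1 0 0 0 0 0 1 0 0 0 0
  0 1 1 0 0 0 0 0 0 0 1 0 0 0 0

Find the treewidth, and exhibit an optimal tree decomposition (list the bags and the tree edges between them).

Each bag holds 4 vertices, so the decomposition has width 3, which upper-bounds the treewidth. For the lower bound: the 4 vertex sets {2,4,7}, {13}, {10}, {1,3,9,14} are disjoint, each induces a connected subgraph, and every pair is joined by at least one edge of G. Contracting each set to a single vertex therefore yields K_{4} as a minor, and since treewidth is minor-monotone, tw(G) ≥ tw(K_{4}) = 3. Combining the bounds, tw(G) = 3.

Treewidth 3.
One optimal decomposition is:
Bags: B1 = {2, 4, 7, 13}  B2 = {2, 7, 10, 13}  B3 = {2, 10, 13, 14}  B4 = {3, 10, 13, 14}  B5 = {3, 9, 10, 14}  B6 = {1, 3, 9, 14}  B7 = {0, 1, 3, 9}  B8 = {0, 1, 9, 12}  B9 = {0, 1, 8, 12}  B10 = {0, 6, 8, 12}  B11 = {6, 8, 11, 12}  B12 = {5, 6, 8, 11}
Tree: B1–B2, B2–B3, B3–B4, B4–B5, B5–B6, B6–B7, B7–B8, B8–B9, B9–B10, B10–B11, B11–B12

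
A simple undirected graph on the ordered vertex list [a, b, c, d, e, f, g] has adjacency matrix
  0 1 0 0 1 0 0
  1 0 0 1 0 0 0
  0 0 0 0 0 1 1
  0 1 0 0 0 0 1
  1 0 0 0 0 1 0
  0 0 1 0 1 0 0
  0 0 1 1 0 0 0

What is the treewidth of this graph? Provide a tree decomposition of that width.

Treewidth 2.
One such decomposition:
Bags: B1 = {c, f, g}  B2 = {e, f, g}  B3 = {a, e, g}  B4 = {a, b, g}  B5 = {b, d, g}
Tree: B1–B2, B2–B3, B3–B4, B4–B5

Every bag has size at most 3, so the width is 3 − 1 = 2 and tw(G) ≤ 2. Since g–c–f–e–a–b–d–g is a cycle in G, G is not acyclic. Forests are exactly the graphs of treewidth ≤ 1, so tw(G) ≥ 2. The upper and lower bounds meet at 2, so that is the treewidth.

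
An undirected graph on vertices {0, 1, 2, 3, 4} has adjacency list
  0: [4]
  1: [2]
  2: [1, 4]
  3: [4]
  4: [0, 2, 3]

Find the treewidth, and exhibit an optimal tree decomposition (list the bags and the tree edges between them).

Treewidth 1.
One such decomposition:
Bags: B1 = {2, 4}  B2 = {0, 4}  B3 = {3, 4}  B4 = {1, 2}
Tree: B1–B2, B2–B3, B1–B4

Every bag has size at most 2, so the width is 2 − 1 = 1 and tw(G) ≤ 1. Any graph with an edge has treewidth ≥ 1, and G has the edge 4–2. The upper and lower bounds meet at 1, so that is the treewidth.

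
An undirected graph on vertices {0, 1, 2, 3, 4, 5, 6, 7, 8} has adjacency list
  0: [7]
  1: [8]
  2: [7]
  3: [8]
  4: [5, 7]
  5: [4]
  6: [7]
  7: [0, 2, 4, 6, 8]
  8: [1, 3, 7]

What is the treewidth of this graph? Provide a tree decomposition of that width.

Each bag holds 2 vertices, so the decomposition has width 1, which upper-bounds the treewidth. Any graph with an edge has treewidth ≥ 1, and G has the edge 8–7. The upper and lower bounds meet at 1, so that is the treewidth.

Treewidth 1.
Bags: B1 = {7, 8}  B2 = {0, 7}  B3 = {4, 7}  B4 = {2, 7}  B5 = {1, 8}  B6 = {4, 5}  B7 = {3, 8}  B8 = {6, 7}
Tree: B1–B2, B1–B3, B3–B4, B1–B5, B3–B6, B1–B7, B2–B8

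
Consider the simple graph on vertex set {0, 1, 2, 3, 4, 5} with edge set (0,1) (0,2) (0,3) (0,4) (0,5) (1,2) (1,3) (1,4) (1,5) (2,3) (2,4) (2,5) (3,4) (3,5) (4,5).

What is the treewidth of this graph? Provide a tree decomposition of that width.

Treewidth 5.
Bags: B1 = {0, 1, 2, 3, 4, 5}
Tree: (single bag)

With just one bag of size 6, the width is 6 − 1 = 5, so tw(G) ≤ 5. For the lower bound, the 6 vertices {0, 1, 2, 3, 4, 5} are pairwise adjacent, and any tree decomposition puts a clique entirely inside one bag — forcing width ≥ 5. Hence tw(G) = 5 exactly.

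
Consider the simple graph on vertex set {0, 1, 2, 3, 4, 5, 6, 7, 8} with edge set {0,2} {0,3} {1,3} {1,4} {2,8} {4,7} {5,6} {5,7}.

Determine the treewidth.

A width-1 tree decomposition is:
Bags: B1 = {2, 8}  B2 = {0, 2}  B3 = {0, 3}  B4 = {1, 3}  B5 = {1, 4}  B6 = {4, 7}  B7 = {5, 7}  B8 = {5, 6}
Tree: B1–B2, B2–B3, B3–B4, B4–B5, B5–B6, B6–B7, B7–B8
Each bag holds 2 vertices, so the decomposition has width 1, which upper-bounds the treewidth. Any graph with an edge has treewidth ≥ 1, and G has the edge 8–2. Combining the bounds, tw(G) = 1.

1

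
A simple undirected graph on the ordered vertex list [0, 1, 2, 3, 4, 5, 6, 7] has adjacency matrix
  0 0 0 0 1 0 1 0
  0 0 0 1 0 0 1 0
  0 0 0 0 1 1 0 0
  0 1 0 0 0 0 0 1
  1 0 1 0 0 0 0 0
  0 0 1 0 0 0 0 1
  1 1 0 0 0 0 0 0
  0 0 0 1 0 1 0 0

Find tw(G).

2

A width-2 tree decomposition is:
Bags: B1 = {3, 5, 7}  B2 = {1, 3, 5}  B3 = {1, 5, 6}  B4 = {0, 5, 6}  B5 = {0, 4, 5}  B6 = {2, 4, 5}
Tree: B1–B2, B2–B3, B3–B4, B4–B5, B5–B6
Every bag has size at most 3, so the width is 3 − 1 = 2 and tw(G) ≤ 2. For the lower bound, G contains the cycle 5–7–3–1–6–0–4–2–5, so G is not a forest; only forests have treewidth ≤ 1, hence tw(G) ≥ 2. Therefore the treewidth is 2.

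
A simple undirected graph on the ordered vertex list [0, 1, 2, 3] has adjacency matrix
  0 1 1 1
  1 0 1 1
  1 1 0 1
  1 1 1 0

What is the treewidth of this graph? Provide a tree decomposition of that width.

A single bag containing all 4 vertices is trivially a valid decomposition of width 3. On the other hand G contains the 4-clique {0, 1, 2, 3}. A clique must lie in a single bag of any decomposition, so no decomposition can have width below 3. Therefore the treewidth is 3.

Treewidth 3.
One optimal decomposition is:
Bags: B1 = {0, 1, 2, 3}
Tree: (single bag)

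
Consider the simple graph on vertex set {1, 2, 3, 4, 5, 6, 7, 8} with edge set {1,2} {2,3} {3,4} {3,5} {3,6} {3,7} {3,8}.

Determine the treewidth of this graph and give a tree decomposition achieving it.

Treewidth 1.
One such decomposition:
Bags: B1 = {3, 4}  B2 = {2, 3}  B3 = {3, 5}  B4 = {1, 2}  B5 = {3, 7}  B6 = {3, 6}  B7 = {3, 8}
Tree: B1–B2, B2–B3, B2–B4, B3–B5, B1–B6, B3–B7

Each bag holds 2 vertices, so the decomposition has width 1, which upper-bounds the treewidth. Any graph with an edge has treewidth ≥ 1, and G has the edge 4–3. The upper and lower bounds meet at 1, so that is the treewidth.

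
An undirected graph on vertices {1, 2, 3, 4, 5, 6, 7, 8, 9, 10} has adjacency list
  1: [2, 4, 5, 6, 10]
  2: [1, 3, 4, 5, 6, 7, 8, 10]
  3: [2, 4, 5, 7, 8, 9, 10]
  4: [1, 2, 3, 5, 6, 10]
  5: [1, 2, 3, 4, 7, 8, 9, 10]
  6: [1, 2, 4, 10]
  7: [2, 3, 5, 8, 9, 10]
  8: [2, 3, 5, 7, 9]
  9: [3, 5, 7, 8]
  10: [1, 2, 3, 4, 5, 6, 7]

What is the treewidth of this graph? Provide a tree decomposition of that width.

Treewidth 4.
One optimal decomposition is:
Bags: B1 = {2, 3, 4, 5, 10}  B2 = {1, 2, 4, 5, 10}  B3 = {2, 3, 5, 7, 10}  B4 = {2, 3, 5, 7, 8}  B5 = {1, 2, 4, 6, 10}  B6 = {3, 5, 7, 8, 9}
Tree: B1–B2, B1–B3, B3–B4, B2–B5, B4–B6

The largest bag has 5 vertices, giving width 4; this decomposition certifies tw(G) ≤ 4. On the other hand G contains the 5-clique {3, 5, 7, 8, 9}. A clique must lie in a single bag of any decomposition, so no decomposition can have width below 4. Therefore the treewidth is 4.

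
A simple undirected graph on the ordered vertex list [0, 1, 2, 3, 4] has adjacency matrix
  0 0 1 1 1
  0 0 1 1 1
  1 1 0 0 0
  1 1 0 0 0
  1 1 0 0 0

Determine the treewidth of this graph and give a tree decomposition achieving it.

Treewidth 2.
Bags: B1 = {0, 1, 4}  B2 = {0, 1, 3}  B3 = {0, 1, 2}
Tree: B1–B2, B2–B3

The largest bag has 3 vertices, giving width 2; this decomposition certifies tw(G) ≤ 2. For the lower bound, G contains the cycle 4–0–3–1–4, so G is not a forest; only forests have treewidth ≤ 1, hence tw(G) ≥ 2. Hence tw(G) = 2 exactly.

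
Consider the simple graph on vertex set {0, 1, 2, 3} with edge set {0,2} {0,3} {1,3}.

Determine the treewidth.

1

A width-1 tree decomposition is:
Bags: B1 = {1, 3}  B2 = {0, 3}  B3 = {0, 2}
Tree: B1–B2, B2–B3
Each bag holds 2 vertices, so the decomposition has width 1, which upper-bounds the treewidth. Any graph with an edge has treewidth ≥ 1, and G has the edge 1–3. Combining the bounds, tw(G) = 1.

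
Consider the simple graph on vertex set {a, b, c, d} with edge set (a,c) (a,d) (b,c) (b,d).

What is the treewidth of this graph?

2

A width-2 tree decomposition is:
Bags: B1 = {a, b, d}  B2 = {a, b, c}
Tree: B1–B2
The largest bag has 3 vertices, giving width 2; this decomposition certifies tw(G) ≤ 2. For the lower bound, G contains the cycle b–d–a–c–b, so G is not a forest; only forests have treewidth ≤ 1, hence tw(G) ≥ 2. Hence tw(G) = 2 exactly.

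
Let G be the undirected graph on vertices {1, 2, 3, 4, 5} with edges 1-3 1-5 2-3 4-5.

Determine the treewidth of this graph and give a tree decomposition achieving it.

Treewidth 1.
One optimal decomposition is:
Bags: B1 = {2, 3}  B2 = {1, 3}  B3 = {1, 5}  B4 = {4, 5}
Tree: B1–B2, B2–B3, B3–B4

Each bag holds 2 vertices, so the decomposition has width 1, which upper-bounds the treewidth. Any graph with an edge has treewidth ≥ 1, and G has the edge 2–3. Combining the bounds, tw(G) = 1.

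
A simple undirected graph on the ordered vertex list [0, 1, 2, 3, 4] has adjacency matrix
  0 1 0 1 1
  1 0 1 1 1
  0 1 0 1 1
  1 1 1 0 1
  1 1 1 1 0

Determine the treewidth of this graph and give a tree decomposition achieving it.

Treewidth 3.
One optimal decomposition is:
Bags: B1 = {1, 2, 3, 4}  B2 = {0, 1, 3, 4}
Tree: B1–B2

Each bag holds 4 vertices, so the decomposition has width 3, which upper-bounds the treewidth. On the other hand G contains the 4-clique {0, 1, 3, 4}. A clique must lie in a single bag of any decomposition, so no decomposition can have width below 3. Hence tw(G) = 3 exactly.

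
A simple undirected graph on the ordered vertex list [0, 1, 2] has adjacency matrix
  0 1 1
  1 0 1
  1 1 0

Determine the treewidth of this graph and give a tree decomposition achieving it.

Treewidth 2.
One such decomposition:
Bags: B1 = {0, 1, 2}
Tree: (single bag)

With just one bag of size 3, the width is 3 − 1 = 2, so tw(G) ≤ 2. Conversely, {0, 1, 2} is a clique of size 3, and the vertices of any clique must share a bag in every tree decomposition; so some bag has ≥ 3 vertices and tw(G) ≥ 2. Combining the bounds, tw(G) = 2.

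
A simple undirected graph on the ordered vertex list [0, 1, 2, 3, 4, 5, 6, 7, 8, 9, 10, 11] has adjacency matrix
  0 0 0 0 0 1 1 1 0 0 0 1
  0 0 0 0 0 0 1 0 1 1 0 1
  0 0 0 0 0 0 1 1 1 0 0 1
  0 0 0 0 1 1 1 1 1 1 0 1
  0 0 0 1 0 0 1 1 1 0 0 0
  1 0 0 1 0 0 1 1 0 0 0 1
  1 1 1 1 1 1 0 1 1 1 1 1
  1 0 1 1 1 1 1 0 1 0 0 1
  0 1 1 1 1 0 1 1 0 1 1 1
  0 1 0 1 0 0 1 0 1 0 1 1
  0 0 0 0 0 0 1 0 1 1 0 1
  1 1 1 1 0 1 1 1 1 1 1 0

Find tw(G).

4

A width-4 tree decomposition is:
Bags: B1 = {3, 6, 8, 9, 11}  B2 = {1, 6, 8, 9, 11}  B3 = {6, 8, 9, 10, 11}  B4 = {3, 6, 7, 8, 11}  B5 = {2, 6, 7, 8, 11}  B6 = {3, 5, 6, 7, 11}  B7 = {0, 5, 6, 7, 11}  B8 = {3, 4, 6, 7, 8}
Tree: B1–B2, B2–B3, B1–B4, B4–B5, B4–B6, B6–B7, B4–B8
The largest bag has 5 vertices, giving width 4; this decomposition certifies tw(G) ≤ 4. Conversely, {0, 5, 6, 7, 11} is a clique of size 5, and the vertices of any clique must share a bag in every tree decomposition; so some bag has ≥ 5 vertices and tw(G) ≥ 4. Hence tw(G) = 4 exactly.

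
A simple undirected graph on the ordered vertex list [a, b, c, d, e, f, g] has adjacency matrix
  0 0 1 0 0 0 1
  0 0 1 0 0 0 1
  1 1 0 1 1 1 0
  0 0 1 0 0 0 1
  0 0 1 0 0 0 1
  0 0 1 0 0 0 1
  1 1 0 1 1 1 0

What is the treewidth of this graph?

2

A width-2 tree decomposition is:
Bags: B1 = {a, c, g}  B2 = {c, d, g}  B3 = {c, f, g}  B4 = {b, c, g}  B5 = {c, e, g}
Tree: B1–B2, B2–B3, B3–B4, B4–B5
The largest bag has 3 vertices, giving width 2; this decomposition certifies tw(G) ≤ 2. Since c–a–g–d–c is a cycle in G, G is not acyclic. Forests are exactly the graphs of treewidth ≤ 1, so tw(G) ≥ 2. Therefore the treewidth is 2.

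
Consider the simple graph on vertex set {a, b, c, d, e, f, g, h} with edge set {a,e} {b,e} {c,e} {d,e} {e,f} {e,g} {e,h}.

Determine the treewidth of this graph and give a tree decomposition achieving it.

Treewidth 1.
One optimal decomposition is:
Bags: B1 = {e, g}  B2 = {e, f}  B3 = {d, e}  B4 = {e, h}  B5 = {c, e}  B6 = {b, e}  B7 = {a, e}
Tree: B1–B2, B2–B3, B1–B4, B3–B5, B4–B6, B6–B7

Every bag has size at most 2, so the width is 2 − 1 = 1 and tw(G) ≤ 1. Since G has at least one edge (e.g. e–g), it is not an edgeless graph, so tw(G) ≥ 1. The upper and lower bounds meet at 1, so that is the treewidth.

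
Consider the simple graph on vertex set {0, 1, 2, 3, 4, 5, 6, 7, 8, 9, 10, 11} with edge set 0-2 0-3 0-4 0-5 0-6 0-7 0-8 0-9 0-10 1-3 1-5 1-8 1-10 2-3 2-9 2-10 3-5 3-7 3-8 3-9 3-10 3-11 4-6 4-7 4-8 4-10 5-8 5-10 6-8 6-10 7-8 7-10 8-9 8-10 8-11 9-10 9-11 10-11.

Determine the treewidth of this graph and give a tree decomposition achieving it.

Treewidth 4.
Bags: B1 = {3, 8, 9, 10, 11}  B2 = {0, 3, 8, 9, 10}  B3 = {0, 3, 7, 8, 10}  B4 = {0, 3, 5, 8, 10}  B5 = {0, 4, 7, 8, 10}  B6 = {1, 3, 5, 8, 10}  B7 = {0, 2, 3, 9, 10}  B8 = {0, 4, 6, 8, 10}
Tree: B1–B2, B2–B3, B2–B4, B3–B5, B4–B6, B2–B7, B5–B8

The largest bag has 5 vertices, giving width 4; this decomposition certifies tw(G) ≤ 4. On the other hand G contains the 5-clique {0, 3, 8, 9, 10}. A clique must lie in a single bag of any decomposition, so no decomposition can have width below 4. The upper and lower bounds meet at 4, so that is the treewidth.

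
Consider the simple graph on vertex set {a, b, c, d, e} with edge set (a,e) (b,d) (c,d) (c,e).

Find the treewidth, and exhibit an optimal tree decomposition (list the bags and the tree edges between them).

The largest bag has 2 vertices, giving width 1; this decomposition certifies tw(G) ≤ 1. Any graph with an edge has treewidth ≥ 1, and G has the edge d–c. Hence tw(G) = 1 exactly.

Treewidth 1.
One optimal decomposition is:
Bags: B1 = {c, d}  B2 = {b, d}  B3 = {c, e}  B4 = {a, e}
Tree: B1–B2, B1–B3, B3–B4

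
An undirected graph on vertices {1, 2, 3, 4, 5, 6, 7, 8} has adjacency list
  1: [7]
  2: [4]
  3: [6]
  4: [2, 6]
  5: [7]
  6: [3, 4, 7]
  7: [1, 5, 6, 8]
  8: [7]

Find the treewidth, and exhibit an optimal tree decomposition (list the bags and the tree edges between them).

The largest bag has 2 vertices, giving width 1; this decomposition certifies tw(G) ≤ 1. G has an edge, so its treewidth is at least 1. Therefore the treewidth is 1.

Treewidth 1.
One such decomposition:
Bags: B1 = {7, 8}  B2 = {6, 7}  B3 = {1, 7}  B4 = {4, 6}  B5 = {5, 7}  B6 = {2, 4}  B7 = {3, 6}
Tree: B1–B2, B1–B3, B2–B4, B2–B5, B4–B6, B4–B7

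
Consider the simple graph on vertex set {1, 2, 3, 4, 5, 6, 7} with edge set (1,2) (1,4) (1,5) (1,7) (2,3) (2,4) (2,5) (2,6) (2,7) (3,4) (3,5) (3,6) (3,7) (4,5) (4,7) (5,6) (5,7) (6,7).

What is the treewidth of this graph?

A width-4 tree decomposition is:
Bags: B1 = {1, 2, 4, 5, 7}  B2 = {2, 3, 4, 5, 7}  B3 = {2, 3, 5, 6, 7}
Tree: B1–B2, B2–B3
Every bag has size at most 5, so the width is 5 − 1 = 4 and tw(G) ≤ 4. On the other hand G contains the 5-clique {1, 2, 4, 5, 7}. A clique must lie in a single bag of any decomposition, so no decomposition can have width below 4. Combining the bounds, tw(G) = 4.

4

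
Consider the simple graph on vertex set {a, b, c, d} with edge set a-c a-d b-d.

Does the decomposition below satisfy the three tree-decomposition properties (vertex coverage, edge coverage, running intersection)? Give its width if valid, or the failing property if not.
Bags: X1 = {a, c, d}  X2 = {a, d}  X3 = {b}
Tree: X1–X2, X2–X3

No — edge (d,b) lies in no bag.

A tree decomposition must satisfy three properties: every vertex lies in some bag; for every edge, both endpoints lie together in some bag; and for every vertex, the bags containing it form a connected subtree. Here edge (d,b) lies in no bag, so the decomposition is invalid.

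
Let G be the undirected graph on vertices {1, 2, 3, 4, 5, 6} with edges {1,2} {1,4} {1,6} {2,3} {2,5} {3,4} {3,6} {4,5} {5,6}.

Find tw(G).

3

A width-3 tree decomposition is:
Bags: B1 = {1, 3, 5, 6}  B2 = {1, 2, 3, 5}  B3 = {1, 3, 4, 5}
Tree: B1–B2, B2–B3
Every bag has size at most 4, so the width is 4 − 1 = 3 and tw(G) ≤ 3. For the lower bound: the 4 vertex sets {5,6}, {1,2}, {3}, {4} are disjoint, each induces a connected subgraph, and every pair is joined by at least one edge of G. Contracting each set to a single vertex therefore yields K_{4} as a minor, and since treewidth is minor-monotone, tw(G) ≥ tw(K_{4}) = 3. Combining the bounds, tw(G) = 3.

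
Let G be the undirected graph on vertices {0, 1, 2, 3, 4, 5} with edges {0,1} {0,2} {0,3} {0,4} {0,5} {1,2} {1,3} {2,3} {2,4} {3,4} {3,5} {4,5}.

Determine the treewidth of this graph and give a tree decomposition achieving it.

Treewidth 3.
One such decomposition:
Bags: B1 = {0, 2, 3, 4}  B2 = {0, 1, 2, 3}  B3 = {0, 3, 4, 5}
Tree: B1–B2, B1–B3

Every bag has size at most 4, so the width is 4 − 1 = 3 and tw(G) ≤ 3. Conversely, {0, 1, 2, 3} is a clique of size 4, and the vertices of any clique must share a bag in every tree decomposition; so some bag has ≥ 4 vertices and tw(G) ≥ 3. Hence tw(G) = 3 exactly.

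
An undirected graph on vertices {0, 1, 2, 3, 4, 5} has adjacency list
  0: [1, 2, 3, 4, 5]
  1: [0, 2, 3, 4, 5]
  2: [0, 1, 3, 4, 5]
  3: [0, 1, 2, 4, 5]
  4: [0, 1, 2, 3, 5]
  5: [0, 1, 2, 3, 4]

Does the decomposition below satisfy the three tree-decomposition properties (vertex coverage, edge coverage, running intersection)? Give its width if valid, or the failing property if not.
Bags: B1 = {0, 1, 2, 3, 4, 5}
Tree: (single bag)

Every vertex of G appears in some bag (union = {0, 1, 2, 3, 4, 5}); every edge is covered by a bag; and for each vertex v the set of bags containing v is connected in the bag tree. The decomposition is therefore valid. The largest bag has 6 vertices, so the width is 5.

Yes; width 5.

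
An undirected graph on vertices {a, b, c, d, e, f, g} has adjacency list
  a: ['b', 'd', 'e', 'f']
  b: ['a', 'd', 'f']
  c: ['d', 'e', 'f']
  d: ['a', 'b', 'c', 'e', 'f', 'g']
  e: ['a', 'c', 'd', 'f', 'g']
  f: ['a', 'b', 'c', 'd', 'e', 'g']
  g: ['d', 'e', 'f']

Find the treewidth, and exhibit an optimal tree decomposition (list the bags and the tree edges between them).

The largest bag has 4 vertices, giving width 3; this decomposition certifies tw(G) ≤ 3. For the lower bound, the 4 vertices {d, e, f, g} are pairwise adjacent, and any tree decomposition puts a clique entirely inside one bag — forcing width ≥ 3. The upper and lower bounds meet at 3, so that is the treewidth.

Treewidth 3.
One optimal decomposition is:
Bags: B1 = {a, d, e, f}  B2 = {a, b, d, f}  B3 = {c, d, e, f}  B4 = {d, e, f, g}
Tree: B1–B2, B1–B3, B3–B4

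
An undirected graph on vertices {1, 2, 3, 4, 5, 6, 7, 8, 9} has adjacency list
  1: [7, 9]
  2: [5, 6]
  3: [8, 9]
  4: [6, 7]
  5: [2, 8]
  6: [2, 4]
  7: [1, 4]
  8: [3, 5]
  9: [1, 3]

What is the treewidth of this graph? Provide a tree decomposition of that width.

Every bag has size at most 3, so the width is 3 − 1 = 2 and tw(G) ≤ 2. The edges 5–8–3–9–1–7–4–6–2–5 form a cycle, so G is not a tree and its treewidth is at least 2. Therefore the treewidth is 2.

Treewidth 2.
Bags: B1 = {3, 5, 8}  B2 = {3, 5, 9}  B3 = {1, 5, 9}  B4 = {1, 5, 7}  B5 = {4, 5, 7}  B6 = {4, 5, 6}  B7 = {2, 5, 6}
Tree: B1–B2, B2–B3, B3–B4, B4–B5, B5–B6, B6–B7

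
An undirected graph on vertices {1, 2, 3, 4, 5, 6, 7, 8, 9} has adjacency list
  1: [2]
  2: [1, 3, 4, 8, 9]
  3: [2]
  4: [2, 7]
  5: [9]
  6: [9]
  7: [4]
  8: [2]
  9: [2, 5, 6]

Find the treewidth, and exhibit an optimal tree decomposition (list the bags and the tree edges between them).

Treewidth 1.
One such decomposition:
Bags: B1 = {2, 9}  B2 = {1, 2}  B3 = {5, 9}  B4 = {2, 4}  B5 = {2, 8}  B6 = {6, 9}  B7 = {2, 3}  B8 = {4, 7}
Tree: B1–B2, B1–B3, B2–B4, B1–B5, B3–B6, B2–B7, B4–B8

Every bag has size at most 2, so the width is 2 − 1 = 1 and tw(G) ≤ 1. Any graph with an edge has treewidth ≥ 1, and G has the edge 2–9. The upper and lower bounds meet at 1, so that is the treewidth.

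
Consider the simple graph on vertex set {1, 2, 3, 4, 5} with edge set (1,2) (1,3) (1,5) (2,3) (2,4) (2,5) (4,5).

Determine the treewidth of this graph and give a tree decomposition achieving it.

Treewidth 2.
One such decomposition:
Bags: B1 = {1, 2, 3}  B2 = {1, 2, 5}  B3 = {2, 4, 5}
Tree: B1–B2, B2–B3

The largest bag has 3 vertices, giving width 2; this decomposition certifies tw(G) ≤ 2. For the lower bound, the 3 vertices {1, 2, 3} are pairwise adjacent, and any tree decomposition puts a clique entirely inside one bag — forcing width ≥ 2. Combining the bounds, tw(G) = 2.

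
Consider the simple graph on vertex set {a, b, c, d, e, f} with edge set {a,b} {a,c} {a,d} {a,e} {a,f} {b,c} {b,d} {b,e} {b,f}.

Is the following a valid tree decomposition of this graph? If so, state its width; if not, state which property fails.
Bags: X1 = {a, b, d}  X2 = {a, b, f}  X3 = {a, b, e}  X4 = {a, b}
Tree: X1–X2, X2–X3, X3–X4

A tree decomposition must satisfy three properties: every vertex lies in some bag; for every edge, both endpoints lie together in some bag; and for every vertex, the bags containing it form a connected subtree. Here vertex c appears in no bag, so the decomposition is invalid.

No — vertex c appears in no bag.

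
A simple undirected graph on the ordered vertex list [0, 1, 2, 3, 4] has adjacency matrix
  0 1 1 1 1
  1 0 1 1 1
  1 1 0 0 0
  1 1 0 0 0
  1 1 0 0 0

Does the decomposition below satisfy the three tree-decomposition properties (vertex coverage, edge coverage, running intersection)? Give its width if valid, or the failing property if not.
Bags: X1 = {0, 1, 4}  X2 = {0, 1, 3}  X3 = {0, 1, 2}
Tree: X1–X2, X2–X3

Yes; width 2.

Every vertex of G appears in some bag (union = {0, 1, 2, 3, 4}); every edge is covered by a bag; and for each vertex v the set of bags containing v is connected in the bag tree. The decomposition is therefore valid. The largest bag has 3 vertices, so the width is 2.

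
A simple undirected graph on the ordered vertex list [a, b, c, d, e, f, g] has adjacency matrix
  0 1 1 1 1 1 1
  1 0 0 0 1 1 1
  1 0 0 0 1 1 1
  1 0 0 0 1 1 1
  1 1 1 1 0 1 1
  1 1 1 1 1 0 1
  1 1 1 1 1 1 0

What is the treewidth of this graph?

4

A width-4 tree decomposition is:
Bags: B1 = {a, d, e, f, g}  B2 = {a, c, e, f, g}  B3 = {a, b, e, f, g}
Tree: B1–B2, B2–B3
Each bag holds 5 vertices, so the decomposition has width 4, which upper-bounds the treewidth. On the other hand G contains the 5-clique {a, d, e, f, g}. A clique must lie in a single bag of any decomposition, so no decomposition can have width below 4. Hence tw(G) = 4 exactly.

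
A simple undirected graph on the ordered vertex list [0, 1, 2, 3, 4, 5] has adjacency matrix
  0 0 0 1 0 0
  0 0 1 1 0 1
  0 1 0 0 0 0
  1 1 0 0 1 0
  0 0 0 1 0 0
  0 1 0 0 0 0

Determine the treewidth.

1

A width-1 tree decomposition is:
Bags: B1 = {1, 5}  B2 = {1, 3}  B3 = {0, 3}  B4 = {1, 2}  B5 = {3, 4}
Tree: B1–B2, B2–B3, B1–B4, B2–B5
The largest bag has 2 vertices, giving width 1; this decomposition certifies tw(G) ≤ 1. Since G has at least one edge (e.g. 5–1), it is not an edgeless graph, so tw(G) ≥ 1. The upper and lower bounds meet at 1, so that is the treewidth.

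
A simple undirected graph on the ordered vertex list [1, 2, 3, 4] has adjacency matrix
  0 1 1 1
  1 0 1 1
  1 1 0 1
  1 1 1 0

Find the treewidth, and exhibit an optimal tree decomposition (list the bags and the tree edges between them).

Treewidth 3.
One optimal decomposition is:
Bags: B1 = {1, 2, 3, 4}
Tree: (single bag)

With just one bag of size 4, the width is 4 − 1 = 3, so tw(G) ≤ 3. For the lower bound, the 4 vertices {1, 2, 3, 4} are pairwise adjacent, and any tree decomposition puts a clique entirely inside one bag — forcing width ≥ 3. Combining the bounds, tw(G) = 3.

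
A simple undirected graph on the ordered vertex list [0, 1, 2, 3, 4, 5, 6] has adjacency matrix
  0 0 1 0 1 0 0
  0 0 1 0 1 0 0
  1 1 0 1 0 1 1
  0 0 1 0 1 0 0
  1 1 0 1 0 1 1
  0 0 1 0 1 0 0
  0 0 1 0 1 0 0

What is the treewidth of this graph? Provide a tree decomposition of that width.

Treewidth 2.
One such decomposition:
Bags: B1 = {1, 2, 4}  B2 = {0, 2, 4}  B3 = {2, 4, 5}  B4 = {2, 3, 4}  B5 = {2, 4, 6}
Tree: B1–B2, B2–B3, B3–B4, B4–B5

Each bag holds 3 vertices, so the decomposition has width 2, which upper-bounds the treewidth. Since 2–1–4–0–2 is a cycle in G, G is not acyclic. Forests are exactly the graphs of treewidth ≤ 1, so tw(G) ≥ 2. Combining the bounds, tw(G) = 2.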